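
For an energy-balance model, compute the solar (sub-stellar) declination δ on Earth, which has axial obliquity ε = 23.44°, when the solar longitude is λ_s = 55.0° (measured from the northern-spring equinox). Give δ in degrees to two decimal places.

sin δ = sin ε · sin λ_s = sin 23.44° × sin 55.0° = 0.325849.
δ = arcsin(0.325849) = +19.02°.

δ = +19.02°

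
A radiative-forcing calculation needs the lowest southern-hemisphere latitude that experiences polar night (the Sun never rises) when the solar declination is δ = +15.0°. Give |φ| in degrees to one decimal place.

|φ| = 75.0°

Polar night requires cos H₀ = −tan φ tan δ ≥ 1, i.e. tan φ tan δ ≤ −1.
The boundary is |tan φ| · |tan δ| = 1, so |φ| = 90° − |δ| = 90° − 15.0° = 75.0° in the southern hemisphere.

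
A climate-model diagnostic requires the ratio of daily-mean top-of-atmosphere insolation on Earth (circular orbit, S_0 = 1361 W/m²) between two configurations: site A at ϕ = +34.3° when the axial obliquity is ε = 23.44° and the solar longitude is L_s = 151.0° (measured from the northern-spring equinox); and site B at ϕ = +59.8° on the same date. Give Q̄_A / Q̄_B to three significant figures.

Q̄_A / Q̄_B ≈ 1.26

— Configuration A (ϕ=+34.3°):
Solar declination: sin δ = sin ε · sin L_s = sin 23.44° × sin 151.0° = 0.19285, so δ = +11.119°.
cos h₀ = −tan(+34.3°) tan(+11.119°) = -0.1341, h₀ = 1.7053 rad.
Bracket: h₀ sin ϕ sin δ + cos ϕ cos δ sin h₀ = 1.7053×0.56353×0.19285 + 0.82610×0.98123×0.99097 = 0.185326 + 0.803274 = 0.988600.
Q̄ = (S_0/π) × [bracket] = (1361/π) × 0.988600 = 428.28 W/m².
— Configuration B (ϕ=+59.8°):
cos h₀ = −tan(+59.8°) tan(+11.119°) = -0.3377, h₀ = 1.9153 rad.
Bracket: h₀ sin ϕ sin δ + cos ϕ cos δ sin h₀ = 1.9153×0.86427×0.19285 + 0.50302×0.98123×0.94126 = 0.319232 + 0.464586 = 0.783818.
Q̄ = (S_0/π) × [bracket] = (1361/π) × 0.783818 = 339.57 W/m².
Ratio Q̄_A / Q̄_B = 428.28 / 339.57 = 1.261.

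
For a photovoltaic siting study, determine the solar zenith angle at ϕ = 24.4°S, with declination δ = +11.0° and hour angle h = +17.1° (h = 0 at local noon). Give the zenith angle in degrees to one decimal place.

cos θ_z = sin ϕ sin δ + cos ϕ cos δ cos h = -0.078824 + 0.854433 = 0.775609.
θ_z = arccos(0.775609) = 39.1°.

θ_z = 39.1°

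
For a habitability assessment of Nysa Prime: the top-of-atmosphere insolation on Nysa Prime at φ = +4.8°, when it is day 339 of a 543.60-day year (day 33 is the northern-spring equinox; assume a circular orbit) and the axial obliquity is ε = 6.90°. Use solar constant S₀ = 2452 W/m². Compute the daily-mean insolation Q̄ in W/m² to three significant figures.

Q̄ ≈ 772 W/m²

Solar longitude: λ_s = 360° × (339 − 33)/543.60 = 202.649°.
sin δ = sin 6.90° × sin 202.649° = -0.04626, so δ = -2.652°.
cos H₀ = −tan(+4.8°) tan(-2.652°) = 0.0039, H₀ = 1.5669 rad.
Bracket: H₀ sin φ sin δ + cos φ cos δ sin H₀ = 1.5669×0.08368×-0.04626 + 0.99649×0.99893×0.99999 = -0.006066 + 0.995414 = 0.989348.
Q̄ = (S₀/π) × [bracket] = (2452/π) × 0.989348 = 772.2 W/m².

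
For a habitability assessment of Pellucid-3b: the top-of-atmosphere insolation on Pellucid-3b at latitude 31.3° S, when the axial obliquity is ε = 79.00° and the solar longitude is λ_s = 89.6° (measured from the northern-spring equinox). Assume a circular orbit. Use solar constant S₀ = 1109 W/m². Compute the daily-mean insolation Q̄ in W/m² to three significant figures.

Solar declination: sin δ = sin ε · sin λ_s = sin 79.00° × sin 89.6° = 0.98160, so δ = +78.993°.
cos H₀ = −tan(-31.3°) tan(+78.993°) = 3.1258 ≥ 1 ⇒ polar night, H₀ = 0 and Q̄ = 0.

Q̄ ≈ 0.00 W/m²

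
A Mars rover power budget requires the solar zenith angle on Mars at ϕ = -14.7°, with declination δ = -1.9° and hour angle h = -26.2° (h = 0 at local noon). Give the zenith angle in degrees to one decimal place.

cos θ_z = sin ϕ sin δ + cos ϕ cos δ cos h = 0.008413 + 0.867412 = 0.875825.
θ_z = arccos(0.875825) = 28.9°.

θ_z = 28.9°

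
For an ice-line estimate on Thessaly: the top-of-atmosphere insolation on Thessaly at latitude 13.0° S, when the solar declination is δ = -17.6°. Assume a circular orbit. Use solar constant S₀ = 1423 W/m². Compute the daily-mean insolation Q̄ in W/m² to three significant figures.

cos H₀ = −tan(-13.0°) tan(-17.600°) = -0.0732, H₀ = 1.6441 rad.
Bracket: H₀ sin φ sin δ + cos φ cos δ sin H₀ = 1.6441×-0.22495×-0.30237 + 0.97437×0.95319×0.99731 = 0.111829 + 0.926261 = 1.038090.
Q̄ = (S₀/π) × [bracket] = (1423/π) × 1.038090 = 470.2 W/m².

Q̄ ≈ 470 W/m²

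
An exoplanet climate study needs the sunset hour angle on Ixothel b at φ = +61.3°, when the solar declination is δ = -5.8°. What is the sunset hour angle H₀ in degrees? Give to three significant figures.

cos H₀ = −tan φ · tan δ = −tan(+61.3°) × tan(-5.800°) = 0.1855, so H₀ = 1.3842 rad = 79.31°.

H₀ = 79.3°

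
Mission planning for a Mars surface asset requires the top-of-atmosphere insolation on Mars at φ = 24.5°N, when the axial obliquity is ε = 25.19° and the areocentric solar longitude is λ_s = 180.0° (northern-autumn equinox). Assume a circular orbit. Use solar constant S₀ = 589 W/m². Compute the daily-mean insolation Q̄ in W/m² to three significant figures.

sin δ = sin 25.19° × sin 180.0° = 0.00000, so δ = +0.000°.
cos H₀ = −tan(+24.5°) tan(+0.000°) = -0.0000, H₀ = 1.5708 rad.
Bracket: H₀ sin φ sin δ + cos φ cos δ sin H₀ = 1.5708×0.41469×0.00000 + 0.90996×1.00000×1.00000 = 0.000000 + 0.909960 = 0.909960.
Q̄ = (S₀/π) × [bracket] = (589/π) × 0.909960 = 170.6 W/m².

Q̄ ≈ 171 W/m²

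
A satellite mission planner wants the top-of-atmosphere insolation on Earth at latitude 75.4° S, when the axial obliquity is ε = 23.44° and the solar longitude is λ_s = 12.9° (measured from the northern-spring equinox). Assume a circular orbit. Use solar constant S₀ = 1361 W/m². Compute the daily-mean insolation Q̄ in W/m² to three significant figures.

Solar declination: sin δ = sin ε · sin λ_s = sin 23.44° × sin 12.9° = 0.08881, so δ = +5.095°.
cos H₀ = −tan(-75.4°) tan(+5.095°) = 0.3423, H₀ = 1.2214 rad.
Bracket: H₀ sin φ sin δ + cos φ cos δ sin H₀ = 1.2214×-0.96771×0.08881 + 0.25207×0.99605×0.93960 = -0.104970 + 0.235909 = 0.130939.
Q̄ = (S₀/π) × [bracket] = (1361/π) × 0.130939 = 56.73 W/m².

Q̄ ≈ 56.7 W/m²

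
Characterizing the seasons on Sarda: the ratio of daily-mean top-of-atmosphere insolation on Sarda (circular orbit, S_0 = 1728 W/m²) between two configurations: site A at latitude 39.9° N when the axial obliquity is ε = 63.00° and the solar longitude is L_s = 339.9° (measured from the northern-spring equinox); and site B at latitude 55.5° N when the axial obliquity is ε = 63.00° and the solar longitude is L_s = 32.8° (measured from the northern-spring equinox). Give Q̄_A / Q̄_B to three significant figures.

Q̄_A / Q̄_B ≈ 0.347

— Configuration A (ϕ=+39.9°):
Solar declination: sin δ = sin ε · sin L_s = sin 63.00° × sin 339.9° = -0.30620, so δ = -17.831°.
cos h₀ = −tan(+39.9°) tan(-17.831°) = 0.2689, h₀ = 1.2985 rad.
Bracket: h₀ sin ϕ sin δ + cos ϕ cos δ sin h₀ = 1.2985×0.64145×-0.30620 + 0.76717×0.95197×0.96316 = -0.255041 + 0.703418 = 0.448377.
Q̄ = (S_0/π) × [bracket] = (1728/π) × 0.448377 = 246.63 W/m².
— Configuration B (ϕ=+55.5°):
Solar declination: sin δ = sin ε · sin L_s = sin 63.00° × sin 32.8° = 0.48267, so δ = +28.860°.
cos h₀ = −tan(+55.5°) tan(+28.860°) = -0.8019, h₀ = 2.5012 rad.
Bracket: h₀ sin ϕ sin δ + cos ϕ cos δ sin h₀ = 2.5012×0.82413×0.48267 + 0.56641×0.87580×0.59750 = 0.994934 + 0.296397 = 1.291331.
Q̄ = (S_0/π) × [bracket] = (1728/π) × 1.291331 = 710.28 W/m².
Ratio Q̄_A / Q̄_B = 246.63 / 710.28 = 0.3472.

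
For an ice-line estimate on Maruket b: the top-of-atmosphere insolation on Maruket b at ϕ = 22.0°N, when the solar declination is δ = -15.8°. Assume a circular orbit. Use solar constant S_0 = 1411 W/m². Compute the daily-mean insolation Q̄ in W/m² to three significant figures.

cos h₀ = −tan(+22.0°) tan(-15.800°) = 0.1143, h₀ = 1.4562 rad.
Bracket: h₀ sin ϕ sin δ + cos ϕ cos δ sin h₀ = 1.4562×0.37461×-0.27228 + 0.92718×0.96222×0.99344 = -0.148531 + 0.886299 = 0.737768.
Q̄ = (S_0/π) × [bracket] = (1411/π) × 0.737768 = 331.4 W/m².

Q̄ ≈ 331 W/m²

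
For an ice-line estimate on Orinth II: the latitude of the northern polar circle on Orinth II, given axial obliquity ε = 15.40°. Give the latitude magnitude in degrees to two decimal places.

74.60°

The polar circle is the lowest latitude that experiences at least one full rotation of continuous daylight at the northern-summer solstice; it lies at |ϕ| = 90° − ε = 90° − 15.40° = 74.60°.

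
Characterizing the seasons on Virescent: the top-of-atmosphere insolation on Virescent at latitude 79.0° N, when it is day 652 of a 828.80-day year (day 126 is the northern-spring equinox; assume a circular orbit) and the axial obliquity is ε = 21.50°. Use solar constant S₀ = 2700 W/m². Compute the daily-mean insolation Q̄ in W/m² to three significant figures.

Q̄ ≈ 0.00 W/m²

Solar longitude: λ_s = 360° × (652 − 126)/828.80 = 228.475°.
sin δ = sin 21.50° × sin 228.475° = -0.27439, so δ = -15.925°.
cos H₀ = −tan(+79.0°) tan(-15.925°) = 1.4679 ≥ 1 ⇒ polar night, H₀ = 0 and Q̄ = 0.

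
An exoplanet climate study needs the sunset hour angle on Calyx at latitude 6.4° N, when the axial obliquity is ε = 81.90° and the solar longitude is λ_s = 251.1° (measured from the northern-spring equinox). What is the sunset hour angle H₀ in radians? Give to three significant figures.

Solar declination: sin δ = sin ε · sin λ_s = sin 81.90° × sin 251.1° = -0.93665, so δ = -69.496°.
cos H₀ = −tan φ · tan δ = −tan(+6.4°) × tan(-69.496°) = 0.2999, so H₀ = 1.2662 rad = 72.55°.

H₀ = 1.27 rad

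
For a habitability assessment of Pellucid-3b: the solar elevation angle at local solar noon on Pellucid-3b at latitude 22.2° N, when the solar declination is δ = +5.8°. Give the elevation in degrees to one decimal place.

At local noon the hour angle is zero, so the zenith angle equals |ϕ − δ| = |+22.2° − (+5.800°)| = 16.400°.
Elevation = 90° − 16.400° = 73.6°.

73.6°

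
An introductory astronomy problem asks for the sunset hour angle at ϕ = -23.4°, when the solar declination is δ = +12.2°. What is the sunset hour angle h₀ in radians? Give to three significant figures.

h₀ = 1.48 rad

cos h₀ = −tan ϕ · tan δ = −tan(-23.4°) × tan(+12.200°) = 0.0936, so h₀ = 1.4771 rad = 84.63°.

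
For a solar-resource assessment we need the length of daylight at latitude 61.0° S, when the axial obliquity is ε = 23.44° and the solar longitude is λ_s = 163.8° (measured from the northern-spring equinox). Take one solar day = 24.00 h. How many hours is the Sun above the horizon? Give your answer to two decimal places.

10.45 h

Solar declination: sin δ = sin ε · sin λ_s = sin 23.44° × sin 163.8° = 0.11098, so δ = +6.372°.
cos H₀ = −tan φ · tan δ = −tan(-61.0°) × tan(+6.372°) = 0.2015, so H₀ = 1.3680 rad = 78.38°.
Daylight = 2H₀/(2π) × 24.00 h = (1.3680/π) × 24.00 = 10.45 h.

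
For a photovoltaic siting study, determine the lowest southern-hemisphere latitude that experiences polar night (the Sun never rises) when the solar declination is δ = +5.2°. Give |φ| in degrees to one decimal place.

|φ| = 84.8°

Polar night requires cos H₀ = −tan φ tan δ ≥ 1, i.e. tan φ tan δ ≤ −1.
The boundary is |tan φ| · |tan δ| = 1, so |φ| = 90° − |δ| = 90° − 5.2° = 84.8° in the southern hemisphere.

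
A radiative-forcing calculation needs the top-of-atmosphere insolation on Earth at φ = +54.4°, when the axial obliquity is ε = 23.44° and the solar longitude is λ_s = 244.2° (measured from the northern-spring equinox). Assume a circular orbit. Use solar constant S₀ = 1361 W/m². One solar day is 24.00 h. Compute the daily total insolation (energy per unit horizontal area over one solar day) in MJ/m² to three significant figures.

Solar declination: sin δ = sin ε · sin λ_s = sin 23.44° × sin 244.2° = -0.35814, so δ = -20.986°.
cos H₀ = −tan(+54.4°) tan(-20.986°) = 0.5358, H₀ = 1.0054 rad.
Bracket: H₀ sin φ sin δ + cos φ cos δ sin H₀ = 1.0054×0.81310×-0.35814 + 0.58212×0.93367×0.84436 = -0.292776 + 0.458916 = 0.166140.
Q̄ = (S₀/π) × [bracket] = (1361/π) × 0.166140 = 71.975 W/m².
Daily total = Q̄ × 24.00 h × 3600 s/h = 71.975 × 24.00 × 3600 / 10⁶ = 6.219 MJ/m².

6.22 MJ/m²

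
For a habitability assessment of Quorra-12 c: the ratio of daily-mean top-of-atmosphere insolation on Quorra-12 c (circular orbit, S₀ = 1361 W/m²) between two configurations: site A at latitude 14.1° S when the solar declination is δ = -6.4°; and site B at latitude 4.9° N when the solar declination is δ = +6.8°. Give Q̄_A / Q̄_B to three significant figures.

Q̄_A / Q̄_B ≈ 1.00

— Configuration A (φ=-14.1°):
cos H₀ = −tan(-14.1°) tan(-6.400°) = -0.0282, H₀ = 1.5990 rad.
Bracket: H₀ sin φ sin δ + cos φ cos δ sin H₀ = 1.5990×-0.24362×-0.11147 + 0.96987×0.99377×0.99960 = 0.043423 + 0.963442 = 1.006865.
Q̄ = (S₀/π) × [bracket] = (1361/π) × 1.006865 = 436.19 W/m².
— Configuration B (φ=+4.9°):
cos H₀ = −tan(+4.9°) tan(+6.800°) = -0.0102, H₀ = 1.5810 rad.
Bracket: H₀ sin φ sin δ + cos φ cos δ sin H₀ = 1.5810×0.08542×0.11840 + 0.99635×0.99297×0.99995 = 0.015990 + 0.989296 = 1.005286.
Q̄ = (S₀/π) × [bracket] = (1361/π) × 1.005286 = 435.51 W/m².
Ratio Q̄_A / Q̄_B = 436.19 / 435.51 = 1.002.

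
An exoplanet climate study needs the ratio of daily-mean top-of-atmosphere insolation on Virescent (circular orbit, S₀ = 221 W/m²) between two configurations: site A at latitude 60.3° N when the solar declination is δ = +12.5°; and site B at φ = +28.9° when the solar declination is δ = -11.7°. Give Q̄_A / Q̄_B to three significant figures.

Q̄_A / Q̄_B ≈ 1.15

— Configuration A (φ=+60.3°):
cos H₀ = −tan(+60.3°) tan(+12.500°) = -0.3887, H₀ = 1.9700 rad.
Bracket: H₀ sin φ sin δ + cos φ cos δ sin H₀ = 1.9700×0.86863×0.21644 + 0.49546×0.97630×0.92138 = 0.370372 + 0.445688 = 0.816060.
Q̄ = (S₀/π) × [bracket] = (221/π) × 0.816060 = 57.407 W/m².
— Configuration B (φ=+28.9°):
cos H₀ = −tan(+28.9°) tan(-11.700°) = 0.1143, H₀ = 1.4562 rad.
Bracket: H₀ sin φ sin δ + cos φ cos δ sin H₀ = 1.4562×0.48328×-0.20279 + 0.87546×0.97922×0.99344 = -0.142714 + 0.851644 = 0.708930.
Q̄ = (S₀/π) × [bracket] = (221/π) × 0.708930 = 49.871 W/m².
Ratio Q̄_A / Q̄_B = 57.407 / 49.871 = 1.151.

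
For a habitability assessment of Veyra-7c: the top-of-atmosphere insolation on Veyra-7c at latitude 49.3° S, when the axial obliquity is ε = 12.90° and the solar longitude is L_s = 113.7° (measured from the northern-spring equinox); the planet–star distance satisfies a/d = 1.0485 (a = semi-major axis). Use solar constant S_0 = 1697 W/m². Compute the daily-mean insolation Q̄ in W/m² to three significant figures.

Solar declination: sin δ = sin ε · sin L_s = sin 12.90° × sin 113.7° = 0.20442, so δ = +11.796°.
cos h₀ = −tan(-49.3°) tan(+11.796°) = 0.2428, h₀ = 1.3256 rad.
Bracket: h₀ sin ϕ sin δ + cos ϕ cos δ sin h₀ = 1.3256×-0.75813×0.20442 + 0.65210×0.97888×0.97008 = -0.205437 + 0.619229 = 0.413792.
Inverse-square distance factor (a/d)² = 1.0485² = 1.099352.
Q̄ = (S_0/π) × 1.099352 × [bracket] = (1697/π) × 1.099352 × 0.413792 = 245.7 W/m².

Q̄ ≈ 246 W/m²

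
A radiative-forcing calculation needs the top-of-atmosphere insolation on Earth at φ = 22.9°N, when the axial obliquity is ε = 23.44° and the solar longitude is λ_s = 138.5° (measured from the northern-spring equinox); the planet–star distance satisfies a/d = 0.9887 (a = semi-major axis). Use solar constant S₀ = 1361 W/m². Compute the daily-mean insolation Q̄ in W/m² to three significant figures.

Q̄ ≈ 447 W/m²

Solar declination: sin δ = sin ε · sin λ_s = sin 23.44° × sin 138.5° = 0.26358, so δ = +15.283°.
cos H₀ = −tan(+22.9°) tan(+15.283°) = -0.1154, H₀ = 1.6865 rad.
Bracket: H₀ sin φ sin δ + cos φ cos δ sin H₀ = 1.6865×0.38912×0.26358 + 0.92119×0.96464×0.99332 = 0.172975 + 0.882681 = 1.055656.
Inverse-square distance factor (a/d)² = 0.9887² = 0.977528.
Q̄ = (S₀/π) × 0.977528 × [bracket] = (1361/π) × 0.977528 × 1.055656 = 447.1 W/m².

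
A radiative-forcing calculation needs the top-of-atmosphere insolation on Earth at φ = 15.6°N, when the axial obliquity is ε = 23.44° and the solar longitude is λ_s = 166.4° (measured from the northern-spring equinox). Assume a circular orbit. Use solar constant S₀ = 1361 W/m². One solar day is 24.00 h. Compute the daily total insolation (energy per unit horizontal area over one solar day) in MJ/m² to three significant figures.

37.4 MJ/m²

Solar declination: sin δ = sin ε · sin λ_s = sin 23.44° × sin 166.4° = 0.09354, so δ = +5.367°.
cos H₀ = −tan(+15.6°) tan(+5.367°) = -0.0262, H₀ = 1.5970 rad.
Bracket: H₀ sin φ sin δ + cos φ cos δ sin H₀ = 1.5970×0.26892×0.09354 + 0.96316×0.99562×0.99966 = 0.040172 + 0.958615 = 0.998787.
Q̄ = (S₀/π) × [bracket] = (1361/π) × 0.998787 = 432.69 W/m².
Daily total = Q̄ × 24.00 h × 3600 s/h = 432.69 × 24.00 × 3600 / 10⁶ = 37.38 MJ/m².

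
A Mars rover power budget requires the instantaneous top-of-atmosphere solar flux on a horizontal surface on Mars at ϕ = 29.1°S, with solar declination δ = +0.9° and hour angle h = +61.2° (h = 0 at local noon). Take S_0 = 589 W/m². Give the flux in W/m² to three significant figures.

cos θ_z = sin ϕ sin δ + cos ϕ cos δ cos h = -0.007639 + 0.420891 = 0.413252.
Flux = S_0 · cos θ_z = 589 × 0.413252 = 243.4 W/m².

243 W/m²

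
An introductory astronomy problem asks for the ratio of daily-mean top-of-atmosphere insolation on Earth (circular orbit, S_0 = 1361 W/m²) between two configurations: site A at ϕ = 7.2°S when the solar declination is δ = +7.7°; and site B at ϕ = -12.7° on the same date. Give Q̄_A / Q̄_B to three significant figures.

Q̄_A / Q̄_B ≈ 1.04

— Configuration A (ϕ=-7.2°):
cos h₀ = −tan(-7.2°) tan(+7.700°) = 0.0171, h₀ = 1.5537 rad.
Bracket: h₀ sin ϕ sin δ + cos ϕ cos δ sin h₀ = 1.5537×-0.12533×0.13399 + 0.99211×0.99098×0.99985 = -0.026091 + 0.983014 = 0.956923.
Q̄ = (S_0/π) × [bracket] = (1361/π) × 0.956923 = 414.56 W/m².
— Configuration B (ϕ=-12.7°):
cos h₀ = −tan(-12.7°) tan(+7.700°) = 0.0305, h₀ = 1.5403 rad.
Bracket: h₀ sin ϕ sin δ + cos ϕ cos δ sin h₀ = 1.5403×-0.21985×0.13399 + 0.97553×0.99098×0.99954 = -0.045374 + 0.966286 = 0.920912.
Q̄ = (S_0/π) × [bracket] = (1361/π) × 0.920912 = 398.96 W/m².
Ratio Q̄_A / Q̄_B = 414.56 / 398.96 = 1.039.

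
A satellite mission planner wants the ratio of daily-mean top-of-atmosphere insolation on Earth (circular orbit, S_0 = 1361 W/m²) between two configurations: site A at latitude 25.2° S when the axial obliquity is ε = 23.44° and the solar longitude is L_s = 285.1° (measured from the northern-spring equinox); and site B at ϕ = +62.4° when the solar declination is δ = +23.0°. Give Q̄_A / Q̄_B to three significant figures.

— Configuration A (ϕ=-25.2°):
Solar declination: sin δ = sin ε · sin L_s = sin 23.44° × sin 285.1° = -0.38405, so δ = -22.585°.
cos h₀ = −tan(-25.2°) tan(-22.585°) = -0.1957, h₀ = 1.7678 rad.
Bracket: h₀ sin ϕ sin δ + cos ϕ cos δ sin h₀ = 1.7678×-0.42578×-0.38405 + 0.90483×0.92331×0.98066 = 0.289072 + 0.819281 = 1.108353.
Q̄ = (S_0/π) × [bracket] = (1361/π) × 1.108353 = 480.16 W/m².
— Configuration B (ϕ=+62.4°):
cos h₀ = −tan(+62.4°) tan(+23.000°) = -0.8119, h₀ = 2.5183 rad.
Bracket: h₀ sin ϕ sin δ + cos ϕ cos δ sin h₀ = 2.5183×0.88620×0.39073 + 0.46330×0.92050×0.58373 = 0.871999 + 0.248942 = 1.120941.
Q̄ = (S_0/π) × [bracket] = (1361/π) × 1.120941 = 485.61 W/m².
Ratio Q̄_A / Q̄_B = 480.16 / 485.61 = 0.9888.

Q̄_A / Q̄_B ≈ 0.989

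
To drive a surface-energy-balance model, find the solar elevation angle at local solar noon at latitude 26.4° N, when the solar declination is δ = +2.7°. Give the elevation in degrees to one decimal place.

66.3°

At local noon the hour angle is zero, so the zenith angle equals |ϕ − δ| = |+26.4° − (+2.700°)| = 23.700°.
Elevation = 90° − 23.700° = 66.3°.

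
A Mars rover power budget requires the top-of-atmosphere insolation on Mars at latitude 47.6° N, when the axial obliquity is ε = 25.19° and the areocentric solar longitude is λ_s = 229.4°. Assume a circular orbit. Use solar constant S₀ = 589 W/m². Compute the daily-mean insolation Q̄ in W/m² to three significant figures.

sin δ = sin 25.19° × sin 229.4° = -0.32316, so δ = -18.854°.
cos H₀ = −tan(+47.6°) tan(-18.854°) = 0.3740, H₀ = 1.1875 rad.
Bracket: H₀ sin φ sin δ + cos φ cos δ sin H₀ = 1.1875×0.73846×-0.32316 + 0.67430×0.94634×0.92744 = -0.283386 + 0.591815 = 0.308429.
Q̄ = (S₀/π) × [bracket] = (589/π) × 0.308429 = 57.83 W/m².

Q̄ ≈ 57.8 W/m²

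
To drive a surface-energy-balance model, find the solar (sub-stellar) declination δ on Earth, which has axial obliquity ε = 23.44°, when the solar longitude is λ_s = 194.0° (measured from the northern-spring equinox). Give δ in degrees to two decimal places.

sin δ = sin ε · sin λ_s = sin 23.44° × sin 194.0° = -0.096234.
δ = arcsin(-0.096234) = -5.52°.

δ = -5.52°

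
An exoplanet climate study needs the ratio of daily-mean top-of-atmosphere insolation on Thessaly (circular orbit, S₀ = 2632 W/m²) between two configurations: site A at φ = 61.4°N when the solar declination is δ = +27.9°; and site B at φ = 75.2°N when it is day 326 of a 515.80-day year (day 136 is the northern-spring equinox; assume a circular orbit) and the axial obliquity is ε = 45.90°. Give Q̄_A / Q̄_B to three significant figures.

Q̄_A / Q̄_B ≈ 0.805

— Configuration A (φ=+61.4°):
cos H₀ = −tan(+61.4°) tan(+27.900°) = -0.9711, H₀ = 2.9007 rad.
Bracket: H₀ sin φ sin δ + cos φ cos δ sin H₀ = 2.9007×0.87798×0.46793 + 0.47869×0.88377×0.23858 = 1.191704 + 0.100932 = 1.292636.
Q̄ = (S₀/π) × [bracket] = (2632/π) × 1.292636 = 1083.0 W/m².
— Configuration B (φ=+75.2°):
Solar longitude: λ_s = 360° × (326 − 136)/515.80 = 132.610°.
sin δ = sin 45.90° × sin 132.610° = 0.52853, so δ = +31.906°.
cos H₀ = −tan(+75.2°) tan(+31.906°) = -2.3564 ≤ −1 ⇒ polar day, H₀ = π.
Bracket: H₀ sin φ sin δ + cos φ cos δ sin H₀ = 3.1416×0.96682×0.52853 + 0.25545×0.84891×0.00000 = 1.605337 + 0.000000 = 1.605337.
Q̄ = (S₀/π) × [bracket] = (2632/π) × 1.605337 = 1344.9 W/m².
Ratio Q̄_A / Q̄_B = 1083.0 / 1344.9 = 0.8053.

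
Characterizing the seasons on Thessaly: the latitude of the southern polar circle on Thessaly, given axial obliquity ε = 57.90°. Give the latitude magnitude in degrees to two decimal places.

32.10°

The polar circle is the lowest latitude that experiences at least one full rotation of continuous darkness at the northern-summer solstice; it lies at |φ| = 90° − ε = 90° − 57.90° = 32.10°.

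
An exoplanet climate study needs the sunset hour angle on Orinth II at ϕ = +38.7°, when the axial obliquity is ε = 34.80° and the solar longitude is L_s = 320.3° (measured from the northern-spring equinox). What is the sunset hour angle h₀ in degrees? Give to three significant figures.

h₀ = 71.7°

Solar declination: sin δ = sin ε · sin L_s = sin 34.80° × sin 320.3° = -0.36455, so δ = -21.380°.
cos h₀ = −tan ϕ · tan δ = −tan(+38.7°) × tan(-21.380°) = 0.3136, so h₀ = 1.2518 rad = 71.72°.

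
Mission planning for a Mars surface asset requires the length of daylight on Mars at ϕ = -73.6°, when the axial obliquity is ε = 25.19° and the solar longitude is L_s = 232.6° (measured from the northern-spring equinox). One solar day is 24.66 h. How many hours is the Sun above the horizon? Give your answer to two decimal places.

Solar declination: sin δ = sin ε · sin L_s = sin 25.19° × sin 232.6° = -0.33812, so δ = -19.762°.
Sunrise equation: cos h₀ = −tan ϕ · tan δ = -1.2207 ≤ −1, so the Sun never sets (polar day) and h₀ = π.
Daylight = 2h₀/(2π) × 24.66 h = (3.1416/π) × 24.66 = 24.66 h.

24.66 h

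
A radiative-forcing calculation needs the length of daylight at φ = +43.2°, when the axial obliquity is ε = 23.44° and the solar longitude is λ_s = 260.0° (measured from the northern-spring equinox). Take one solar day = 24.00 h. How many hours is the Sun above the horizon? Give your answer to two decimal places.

Solar declination: sin δ = sin ε · sin λ_s = sin 23.44° × sin 260.0° = -0.39175, so δ = -23.063°.
cos H₀ = −tan φ · tan δ = −tan(+43.2°) × tan(-23.063°) = 0.3998, so H₀ = 1.1595 rad = 66.43°.
Daylight = 2H₀/(2π) × 24.00 h = (1.1595/π) × 24.00 = 8.86 h.

8.86 h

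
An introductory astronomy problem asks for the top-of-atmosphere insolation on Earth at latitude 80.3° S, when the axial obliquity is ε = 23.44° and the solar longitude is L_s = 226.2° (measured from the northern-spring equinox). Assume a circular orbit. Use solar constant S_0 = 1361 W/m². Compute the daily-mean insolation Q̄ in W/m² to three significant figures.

Solar declination: sin δ = sin ε · sin L_s = sin 23.44° × sin 226.2° = -0.28711, so δ = -16.685°.
cos h₀ = −tan(-80.3°) tan(-16.685°) = -1.7535 ≤ −1 ⇒ polar day, h₀ = π.
Bracket: h₀ sin ϕ sin δ + cos ϕ cos δ sin h₀ = 3.1416×-0.98570×-0.28711 + 0.16849×0.95790×0.00000 = 0.889086 + 0.000000 = 0.889086.
Q̄ = (S_0/π) × [bracket] = (1361/π) × 0.889086 = 385.2 W/m².

Q̄ ≈ 385 W/m²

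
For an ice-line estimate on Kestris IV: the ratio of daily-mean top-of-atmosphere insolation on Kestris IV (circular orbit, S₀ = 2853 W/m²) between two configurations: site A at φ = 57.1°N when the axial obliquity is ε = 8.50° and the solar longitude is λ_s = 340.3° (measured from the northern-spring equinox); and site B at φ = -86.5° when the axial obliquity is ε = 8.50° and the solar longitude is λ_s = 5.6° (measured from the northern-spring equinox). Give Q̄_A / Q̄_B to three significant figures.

— Configuration A (φ=+57.1°):
Solar declination: sin δ = sin ε · sin λ_s = sin 8.50° × sin 340.3° = -0.04983, so δ = -2.856°.
cos H₀ = −tan(+57.1°) tan(-2.856°) = 0.0771, H₀ = 1.4936 rad.
Bracket: H₀ sin φ sin δ + cos φ cos δ sin H₀ = 1.4936×0.83962×-0.04983 + 0.54317×0.99876×0.99702 = -0.062490 + 0.540880 = 0.478390.
Q̄ = (S₀/π) × [bracket] = (2853/π) × 0.478390 = 434.44 W/m².
— Configuration B (φ=-86.5°):
Solar declination: sin δ = sin ε · sin λ_s = sin 8.50° × sin 5.6° = 0.01442, so δ = +0.826°.
cos H₀ = −tan(-86.5°) tan(+0.826°) = 0.2358, H₀ = 1.3327 rad.
Bracket: H₀ sin φ sin δ + cos φ cos δ sin H₀ = 1.3327×-0.99813×0.01442 + 0.06105×0.99990×0.97179 = -0.019182 + 0.059322 = 0.040140.
Q̄ = (S₀/π) × [bracket] = (2853/π) × 0.040140 = 36.453 W/m².
Ratio Q̄_A / Q̄_B = 434.44 / 36.453 = 11.92.

Q̄_A / Q̄_B ≈ 11.9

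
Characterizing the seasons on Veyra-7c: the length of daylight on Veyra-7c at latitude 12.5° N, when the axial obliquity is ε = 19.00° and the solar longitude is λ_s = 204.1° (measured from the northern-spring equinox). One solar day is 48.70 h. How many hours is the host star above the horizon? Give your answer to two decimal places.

Solar declination: sin δ = sin ε · sin λ_s = sin 19.00° × sin 204.1° = -0.13294, so δ = -7.639°.
cos H₀ = −tan φ · tan δ = −tan(+12.5°) × tan(-7.639°) = 0.0297, so H₀ = 1.5411 rad = 88.30°.
Daylight = 2H₀/(2π) × 48.70 h = (1.5411/π) × 48.70 = 23.89 h.

23.89 h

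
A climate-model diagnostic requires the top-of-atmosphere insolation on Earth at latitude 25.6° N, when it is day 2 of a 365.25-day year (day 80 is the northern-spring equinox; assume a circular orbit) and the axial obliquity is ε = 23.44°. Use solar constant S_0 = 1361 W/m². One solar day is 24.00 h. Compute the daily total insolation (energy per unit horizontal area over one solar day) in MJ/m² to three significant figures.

Solar longitude: L_s = 360° × (2 − 80)/365.25 = -76.879°, i.e. -76.879° + 360° = 283.121°.
sin δ = sin 23.44° × sin 283.121° = -0.38740, so δ = -22.793°.
cos h₀ = −tan(+25.6°) tan(-22.793°) = 0.2013, h₀ = 1.3681 rad.
Bracket: h₀ sin ϕ sin δ + cos ϕ cos δ sin h₀ = 1.3681×0.43209×-0.38740 + 0.90183×0.92191×0.97952 = -0.229009 + 0.814379 = 0.585370.
Q̄ = (S_0/π) × [bracket] = (1361/π) × 0.585370 = 253.59 W/m².
Daily total = Q̄ × 24.00 h × 3600 s/h = 253.59 × 24.00 × 3600 / 10⁶ = 21.91 MJ/m².

21.9 MJ/m²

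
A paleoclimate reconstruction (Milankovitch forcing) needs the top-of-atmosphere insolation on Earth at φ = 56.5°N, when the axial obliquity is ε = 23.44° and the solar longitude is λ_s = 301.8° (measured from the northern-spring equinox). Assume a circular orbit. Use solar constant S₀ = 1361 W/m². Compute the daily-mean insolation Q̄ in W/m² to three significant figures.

Q̄ ≈ 67.2 W/m²

Solar declination: sin δ = sin ε · sin λ_s = sin 23.44° × sin 301.8° = -0.33808, so δ = -19.760°.
cos H₀ = −tan(+56.5°) tan(-19.760°) = 0.5427, H₀ = 0.9971 rad.
Bracket: H₀ sin φ sin δ + cos φ cos δ sin H₀ = 0.9971×0.83389×-0.33808 + 0.55194×0.94112×0.83990 = -0.281104 + 0.436279 = 0.155175.
Q̄ = (S₀/π) × [bracket] = (1361/π) × 0.155175 = 67.22 W/m².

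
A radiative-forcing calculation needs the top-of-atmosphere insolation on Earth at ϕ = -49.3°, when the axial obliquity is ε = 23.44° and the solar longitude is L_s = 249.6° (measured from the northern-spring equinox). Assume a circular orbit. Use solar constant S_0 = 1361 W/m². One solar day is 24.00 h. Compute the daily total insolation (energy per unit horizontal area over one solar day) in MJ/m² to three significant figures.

Solar declination: sin δ = sin ε · sin L_s = sin 23.44° × sin 249.6° = -0.37284, so δ = -21.891°.
cos h₀ = −tan(-49.3°) tan(-21.891°) = -0.4672, h₀ = 2.0569 rad.
Bracket: h₀ sin ϕ sin δ + cos ϕ cos δ sin h₀ = 2.0569×-0.75813×-0.37284 + 0.65210×0.92790×0.88418 = 0.581406 + 0.535003 = 1.116409.
Q̄ = (S_0/π) × [bracket] = (1361/π) × 1.116409 = 483.65 W/m².
Daily total = Q̄ × 24.00 h × 3600 s/h = 483.65 × 24.00 × 3600 / 10⁶ = 41.79 MJ/m².

41.8 MJ/m²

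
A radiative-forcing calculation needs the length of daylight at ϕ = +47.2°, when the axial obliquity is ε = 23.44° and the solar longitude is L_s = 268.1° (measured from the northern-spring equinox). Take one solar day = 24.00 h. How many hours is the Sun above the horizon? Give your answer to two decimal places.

Solar declination: sin δ = sin ε · sin L_s = sin 23.44° × sin 268.1° = -0.39757, so δ = -23.426°.
cos h₀ = −tan ϕ · tan δ = −tan(+47.2°) × tan(-23.426°) = 0.4679, so h₀ = 1.0839 rad = 62.10°.
Daylight = 2h₀/(2π) × 24.00 h = (1.0839/π) × 24.00 = 8.28 h.

8.28 h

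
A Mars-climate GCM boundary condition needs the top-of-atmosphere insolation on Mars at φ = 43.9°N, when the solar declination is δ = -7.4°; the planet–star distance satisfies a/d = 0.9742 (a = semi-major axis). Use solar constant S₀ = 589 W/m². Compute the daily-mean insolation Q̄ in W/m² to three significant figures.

Q̄ ≈ 103 W/m²

cos H₀ = −tan(+43.9°) tan(-7.400°) = 0.1250, H₀ = 1.4455 rad.
Bracket: H₀ sin φ sin δ + cos φ cos δ sin H₀ = 1.4455×0.69340×-0.12880 + 0.72055×0.99167×0.99216 = -0.129097 + 0.708946 = 0.579849.
Inverse-square distance factor (a/d)² = 0.9742² = 0.949066.
Q̄ = (S₀/π) × 0.949066 × [bracket] = (589/π) × 0.949066 × 0.579849 = 103.2 W/m².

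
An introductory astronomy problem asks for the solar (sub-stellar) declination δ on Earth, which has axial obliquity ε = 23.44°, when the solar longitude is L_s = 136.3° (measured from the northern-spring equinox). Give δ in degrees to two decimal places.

sin δ = sin ε · sin L_s = sin 23.44° × sin 136.3° = 0.274825.
δ = arcsin(0.274825) = +15.95°.

δ = +15.95°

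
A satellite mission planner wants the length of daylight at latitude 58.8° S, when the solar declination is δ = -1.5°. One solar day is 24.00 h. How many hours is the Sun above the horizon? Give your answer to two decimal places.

12.33 h

cos H₀ = −tan φ · tan δ = −tan(-58.8°) × tan(-1.500°) = -0.0432, so H₀ = 1.6140 rad = 92.48°.
Daylight = 2H₀/(2π) × 24.00 h = (1.6140/π) × 24.00 = 12.33 h.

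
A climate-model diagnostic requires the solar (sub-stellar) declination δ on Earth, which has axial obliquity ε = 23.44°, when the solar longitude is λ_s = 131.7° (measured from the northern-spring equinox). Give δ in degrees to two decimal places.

sin δ = sin ε · sin λ_s = sin 23.44° × sin 131.7° = 0.297004.
δ = arcsin(0.297004) = +17.28°.

δ = +17.28°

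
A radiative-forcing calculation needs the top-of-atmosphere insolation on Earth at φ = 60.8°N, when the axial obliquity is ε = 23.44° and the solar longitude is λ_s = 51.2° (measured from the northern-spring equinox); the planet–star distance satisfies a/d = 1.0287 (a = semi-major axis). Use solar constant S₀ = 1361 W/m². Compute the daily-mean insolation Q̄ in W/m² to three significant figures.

Solar declination: sin δ = sin ε · sin λ_s = sin 23.44° × sin 51.2° = 0.31001, so δ = +18.060°.
cos H₀ = −tan(+60.8°) tan(+18.060°) = -0.5834, H₀ = 2.1938 rad.
Bracket: H₀ sin φ sin δ + cos φ cos δ sin H₀ = 2.1938×0.87292×0.31001 + 0.48786×0.95073×0.81215 = 0.593673 + 0.376694 = 0.970367.
Inverse-square distance factor (a/d)² = 1.0287² = 1.058224.
Q̄ = (S₀/π) × 1.058224 × [bracket] = (1361/π) × 1.058224 × 0.970367 = 444.9 W/m².

Q̄ ≈ 445 W/m²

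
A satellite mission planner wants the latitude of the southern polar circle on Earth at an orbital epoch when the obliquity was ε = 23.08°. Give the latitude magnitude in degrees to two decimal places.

The polar circle is the lowest latitude that experiences at least one full rotation of continuous darkness at the northern-summer solstice; it lies at |φ| = 90° − ε = 90° − 23.08° = 66.92°.

66.92°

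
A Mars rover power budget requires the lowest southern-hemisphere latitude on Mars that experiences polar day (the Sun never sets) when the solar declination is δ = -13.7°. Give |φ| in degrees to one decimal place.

Polar day requires cos H₀ = −tan φ tan δ ≤ −1, i.e. tan φ tan δ ≥ 1.
The boundary is |tan φ| · |tan δ| = 1, so |φ| = 90° − |δ| = 90° − 13.7° = 76.3° in the southern hemisphere.

|φ| = 76.3°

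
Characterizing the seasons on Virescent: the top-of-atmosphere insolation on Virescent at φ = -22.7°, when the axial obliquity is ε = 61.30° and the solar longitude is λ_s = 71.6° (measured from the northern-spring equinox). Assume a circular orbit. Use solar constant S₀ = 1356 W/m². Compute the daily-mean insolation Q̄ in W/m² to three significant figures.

Solar declination: sin δ = sin ε · sin λ_s = sin 61.30° × sin 71.6° = 0.83230, so δ = +56.336°.
cos H₀ = −tan(-22.7°) tan(+56.336°) = 0.6281, H₀ = 0.8917 rad.
Bracket: H₀ sin φ sin δ + cos φ cos δ sin H₀ = 0.8917×-0.38591×0.83230 + 0.92254×0.55432×0.77815 = -0.286408 + 0.397932 = 0.111524.
Q̄ = (S₀/π) × [bracket] = (1356/π) × 0.111524 = 48.14 W/m².

Q̄ ≈ 48.1 W/m²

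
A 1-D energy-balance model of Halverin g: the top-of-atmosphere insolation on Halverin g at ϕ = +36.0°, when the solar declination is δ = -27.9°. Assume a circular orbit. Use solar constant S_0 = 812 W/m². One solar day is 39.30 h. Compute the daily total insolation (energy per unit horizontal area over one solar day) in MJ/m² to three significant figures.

12.3 MJ/m²

cos h₀ = −tan(+36.0°) tan(-27.900°) = 0.3847, h₀ = 1.1759 rad.
Bracket: h₀ sin ϕ sin δ + cos ϕ cos δ sin h₀ = 1.1759×0.58779×-0.46793 + 0.80902×0.88377×0.92305 = -0.323425 + 0.659969 = 0.336544.
Q̄ = (S_0/π) × [bracket] = (812/π) × 0.336544 = 86.986 W/m².
Daily total = Q̄ × 39.30 h × 3600 s/h = 86.986 × 39.30 × 3600 / 10⁶ = 12.31 MJ/m².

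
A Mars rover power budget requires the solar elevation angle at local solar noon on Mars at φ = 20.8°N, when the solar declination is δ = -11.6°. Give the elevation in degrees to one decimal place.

At local noon the hour angle is zero, so the zenith angle equals |φ − δ| = |+20.8° − (-11.600°)| = 32.400°.
Elevation = 90° − 32.400° = 57.6°.

57.6°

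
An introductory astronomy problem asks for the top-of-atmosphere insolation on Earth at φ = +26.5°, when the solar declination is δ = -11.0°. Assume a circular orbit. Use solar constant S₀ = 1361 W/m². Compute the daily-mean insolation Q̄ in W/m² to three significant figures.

Q̄ ≈ 324 W/m²

cos H₀ = −tan(+26.5°) tan(-11.000°) = 0.0969, H₀ = 1.4737 rad.
Bracket: H₀ sin φ sin δ + cos φ cos δ sin H₀ = 1.4737×0.44620×-0.19081 + 0.89493×0.98163×0.99529 = -0.125470 + 0.874352 = 0.748882.
Q̄ = (S₀/π) × [bracket] = (1361/π) × 0.748882 = 324.4 W/m².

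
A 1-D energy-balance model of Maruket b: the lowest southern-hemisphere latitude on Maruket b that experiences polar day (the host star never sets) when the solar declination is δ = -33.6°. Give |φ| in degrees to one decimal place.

|φ| = 56.4°

Polar day requires cos H₀ = −tan φ tan δ ≤ −1, i.e. tan φ tan δ ≥ 1.
The boundary is |tan φ| · |tan δ| = 1, so |φ| = 90° − |δ| = 90° − 33.6° = 56.4° in the southern hemisphere.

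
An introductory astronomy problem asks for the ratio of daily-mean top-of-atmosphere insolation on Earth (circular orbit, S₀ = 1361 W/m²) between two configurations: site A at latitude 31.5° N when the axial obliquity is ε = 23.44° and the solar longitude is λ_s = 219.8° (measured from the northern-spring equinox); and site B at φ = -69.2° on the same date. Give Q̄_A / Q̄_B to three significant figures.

Q̄_A / Q̄_B ≈ 0.779

— Configuration A (φ=+31.5°):
Solar declination: sin δ = sin ε · sin λ_s = sin 23.44° × sin 219.8° = -0.25463, so δ = -14.752°.
cos H₀ = −tan(+31.5°) tan(-14.752°) = 0.1614, H₀ = 1.4087 rad.
Bracket: H₀ sin φ sin δ + cos φ cos δ sin H₀ = 1.4087×0.52250×-0.25463 + 0.85264×0.96704×0.98690 = -0.187419 + 0.813736 = 0.626317.
Q̄ = (S₀/π) × [bracket] = (1361/π) × 0.626317 = 271.33 W/m².
— Configuration B (φ=-69.2°):
cos H₀ = −tan(-69.2°) tan(-14.752°) = -0.6932, H₀ = 2.3367 rad.
Bracket: H₀ sin φ sin δ + cos φ cos δ sin H₀ = 2.3367×-0.93483×-0.25463 + 0.35511×0.96704×0.72078 = 0.556218 + 0.247520 = 0.803738.
Q̄ = (S₀/π) × [bracket] = (1361/π) × 0.803738 = 348.20 W/m².
Ratio Q̄_A / Q̄_B = 271.33 / 348.20 = 0.7792.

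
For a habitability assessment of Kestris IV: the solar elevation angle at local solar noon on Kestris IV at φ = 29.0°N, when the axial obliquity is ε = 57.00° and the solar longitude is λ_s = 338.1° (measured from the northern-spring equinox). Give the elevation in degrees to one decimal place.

Solar declination: sin δ = sin ε · sin λ_s = sin 57.00° × sin 338.1° = -0.31281, so δ = -18.229°.
At local noon the hour angle is zero, so the zenith angle equals |φ − δ| = |+29.0° − (-18.229°)| = 47.229°.
Elevation = 90° − 47.229° = 42.8°.

42.8°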